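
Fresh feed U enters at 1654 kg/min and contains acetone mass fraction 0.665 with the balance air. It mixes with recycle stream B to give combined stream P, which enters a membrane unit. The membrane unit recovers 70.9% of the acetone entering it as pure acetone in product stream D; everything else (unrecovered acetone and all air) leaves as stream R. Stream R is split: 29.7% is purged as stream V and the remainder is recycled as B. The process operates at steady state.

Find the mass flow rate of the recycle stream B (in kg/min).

1594 kg/min

air enters only via U and leaves only via the purge: 1654×0.335 = 0.297×(air in R), and the membrane unit passes all air, so air in P = air in R = 1865.6 kg/min.
acetone in P: m_A = 1654×0.665 + (1−0.297)·(1−0.709)·m_A, so m_A = 1099.9/0.7954 = 1382.8 kg/min.
R = (1−0.709)×1382.8 + 1865.6 = 2268 kg/min.
Recycle B = (1−0.297)×2268 = 1594.4 kg/min.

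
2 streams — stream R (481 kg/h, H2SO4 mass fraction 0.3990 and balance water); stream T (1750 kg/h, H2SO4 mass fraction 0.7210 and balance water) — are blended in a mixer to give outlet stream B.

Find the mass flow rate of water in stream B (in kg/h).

777.3 kg/h

water out = water in = 481×0.601 + 1750×0.279 = 777.33 kg/h.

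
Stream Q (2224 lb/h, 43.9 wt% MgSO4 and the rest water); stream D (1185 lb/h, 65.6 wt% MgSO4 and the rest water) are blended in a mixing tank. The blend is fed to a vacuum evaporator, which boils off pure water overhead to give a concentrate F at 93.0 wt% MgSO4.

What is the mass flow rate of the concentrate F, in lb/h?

MgSO4 entering = 2224×0.439 + 1185×0.656 = 1753.7 lb/h.
All MgSO4 reports to F, so F = 1753.7/0.930 = 1885.7 lb/h.

1886 lb/h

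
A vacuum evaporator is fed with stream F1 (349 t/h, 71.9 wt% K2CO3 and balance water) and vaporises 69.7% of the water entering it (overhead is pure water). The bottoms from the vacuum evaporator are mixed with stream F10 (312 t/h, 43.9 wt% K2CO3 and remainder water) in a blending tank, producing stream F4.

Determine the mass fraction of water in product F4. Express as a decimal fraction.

0.345

Vapour removed = 0.697×0.281×349 = 68.354 t/h; concentrate = 280.65 t/h.
water reaching the mixer = 29.715 (from concentrate) + 312×0.561 = 204.75 t/h.
Product flow = 280.65 + 312 = 592.65 t/h; water fraction = 0.345.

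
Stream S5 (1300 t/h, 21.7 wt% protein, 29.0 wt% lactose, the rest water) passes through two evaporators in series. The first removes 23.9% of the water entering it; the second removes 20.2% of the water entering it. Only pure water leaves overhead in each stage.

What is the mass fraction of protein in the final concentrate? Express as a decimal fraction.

0.269

water in feed = 1300×0.493 = 640.9 t/h.
After stage 1: water left = (1−0.239)×640.9 = 487.72; stream total = 1146.8 t/h.
After stage 2: water left = (1−0.202)×487.72 = 389.2; final concentrate = 1048.3 t/h.
protein fraction = 282.1/1048.3 = 0.269.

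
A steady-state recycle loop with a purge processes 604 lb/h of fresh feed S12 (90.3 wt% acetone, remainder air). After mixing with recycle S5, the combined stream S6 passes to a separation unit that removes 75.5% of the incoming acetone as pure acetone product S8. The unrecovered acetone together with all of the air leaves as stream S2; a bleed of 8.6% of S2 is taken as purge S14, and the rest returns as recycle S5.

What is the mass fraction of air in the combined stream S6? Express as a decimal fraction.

0.492

air enters only via S12 and leaves only via the purge: 604×0.097 = 0.086×(air in S2), and the separation unit passes all air, so air in S6 = air in S2 = 681.26 lb/h.
acetone in S6: m_A = 604×0.903 + (1−0.086)·(1−0.755)·m_A, so m_A = 545.41/0.7761 = 702.79 lb/h.
S6 = 702.79 + 681.26 = 1384 lb/h.
air fraction in S6 = 681.26/1384 = 0.492.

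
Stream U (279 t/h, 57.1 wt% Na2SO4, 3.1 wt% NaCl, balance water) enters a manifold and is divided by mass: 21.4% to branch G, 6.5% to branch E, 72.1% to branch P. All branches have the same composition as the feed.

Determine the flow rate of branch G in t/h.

59.71 t/h

Branch G flow = 0.214×279 = 59.706 t/h.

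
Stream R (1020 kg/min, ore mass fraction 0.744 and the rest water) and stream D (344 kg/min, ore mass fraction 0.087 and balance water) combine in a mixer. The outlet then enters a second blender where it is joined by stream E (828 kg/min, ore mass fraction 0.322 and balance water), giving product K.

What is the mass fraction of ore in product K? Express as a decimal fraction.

Overall, product flow = 2192 kg/min.
ore in = 1020×0.744 + 344×0.087 + 828×0.322 = 1055.4 kg/min.
ore fraction in K = 0.481.

0.481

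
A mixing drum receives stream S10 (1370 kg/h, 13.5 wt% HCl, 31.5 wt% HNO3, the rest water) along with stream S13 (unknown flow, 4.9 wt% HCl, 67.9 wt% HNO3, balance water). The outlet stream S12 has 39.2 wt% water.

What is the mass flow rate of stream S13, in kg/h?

Let S13 be the unknown flow. Total out = 1370 + S13.
water balance: 753.5 + 0.272·S13 = 0.392·(1370 + S13)
(0.272 − 0.392)·S13 = 0.392×1370 − 753.5 = -216.46
S13 = -216.46 / -0.120 = 1803.8 kg/h

1804 kg/h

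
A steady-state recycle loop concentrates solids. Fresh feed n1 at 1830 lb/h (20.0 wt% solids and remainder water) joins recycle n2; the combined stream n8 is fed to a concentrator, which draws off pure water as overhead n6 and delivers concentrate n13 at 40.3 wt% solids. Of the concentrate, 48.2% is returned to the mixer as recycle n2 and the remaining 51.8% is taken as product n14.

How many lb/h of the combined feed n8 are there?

Overall solids balance (none leaves overhead): solids in fresh feed = solids in product, i.e. 1830×0.200 = (1−0.482)·n13·0.403.
n13 = 366/(0.403×0.518) = 1753.3 lb/h.
Recycle n2 = 0.482×1753.3 = 845.07 lb/h.
Combined feed n8 = 1830 + 845.07 = 2675.1 lb/h.

2675 lb/h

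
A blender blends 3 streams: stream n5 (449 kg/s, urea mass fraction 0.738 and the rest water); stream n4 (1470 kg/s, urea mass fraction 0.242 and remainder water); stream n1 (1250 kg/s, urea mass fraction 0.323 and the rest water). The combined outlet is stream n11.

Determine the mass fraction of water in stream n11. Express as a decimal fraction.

0.656

Total flow out = 449 + 1470 + 1250 = 3169 kg/s.
water in = 449×0.262 + 1470×0.758 + 1250×0.677 = 2078.1 kg/s.
water mass fraction in n11 = 2078.1/3169 = 0.656.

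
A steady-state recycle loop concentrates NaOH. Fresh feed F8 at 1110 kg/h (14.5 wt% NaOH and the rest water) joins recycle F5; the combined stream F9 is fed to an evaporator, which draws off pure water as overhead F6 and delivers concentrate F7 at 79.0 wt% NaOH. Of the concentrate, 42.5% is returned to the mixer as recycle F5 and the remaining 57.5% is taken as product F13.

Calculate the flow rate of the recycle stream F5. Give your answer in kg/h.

150.6 kg/h

Overall NaOH balance (none leaves overhead): NaOH in fresh feed = NaOH in product, i.e. 1110×0.145 = (1−0.425)·F7·0.790.
F7 = 160.95/(0.790×0.575) = 354.32 kg/h.
Recycle F5 = 0.425×354.32 = 150.59 kg/h.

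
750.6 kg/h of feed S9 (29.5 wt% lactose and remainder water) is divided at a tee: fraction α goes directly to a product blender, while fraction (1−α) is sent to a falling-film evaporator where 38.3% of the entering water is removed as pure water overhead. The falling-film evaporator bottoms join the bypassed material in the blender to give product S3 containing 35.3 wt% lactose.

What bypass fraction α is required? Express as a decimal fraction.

All 750.6×0.295 = 221.43 kg/h of lactose reaches S3, so S3 = 221.43/0.353 = 627.27 kg/h and vapour = 123.33 kg/h.
The evaporator receives (1−α)·750.6 of feed at 0.705 water and removes 0.383 of that water:
0.383×0.705×(1−α)×750.6 = 123.33
(1−α) = 123.33/202.67 = 0.6085;  α = 0.3915.

0.391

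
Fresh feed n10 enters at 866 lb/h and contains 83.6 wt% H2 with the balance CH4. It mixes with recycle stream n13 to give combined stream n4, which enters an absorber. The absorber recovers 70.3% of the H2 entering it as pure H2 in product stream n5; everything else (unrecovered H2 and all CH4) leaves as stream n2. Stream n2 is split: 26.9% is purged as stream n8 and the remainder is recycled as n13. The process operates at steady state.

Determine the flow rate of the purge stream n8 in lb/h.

215.9 lb/h

CH4 enters only via n10 and leaves only via the purge: 866×0.164 = 0.269×(CH4 in n2), and the absorber passes all CH4, so CH4 in n4 = CH4 in n2 = 527.97 lb/h.
H2 in n4: m_A = 866×0.836 + (1−0.269)·(1−0.703)·m_A, so m_A = 723.98/0.7829 = 924.74 lb/h.
n2 = (1−0.703)×924.74 + 527.97 = 802.62 lb/h.
Purge n8 = 0.269×802.62 = 215.9 lb/h.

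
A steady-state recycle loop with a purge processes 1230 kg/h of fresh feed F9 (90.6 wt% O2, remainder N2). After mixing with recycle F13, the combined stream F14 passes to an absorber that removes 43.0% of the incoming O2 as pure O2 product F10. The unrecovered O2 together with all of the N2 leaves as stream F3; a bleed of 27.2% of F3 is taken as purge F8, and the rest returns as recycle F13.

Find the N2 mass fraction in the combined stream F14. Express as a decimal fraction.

0.182

N2 enters only via F9 and leaves only via the purge: 1230×0.094 = 0.272×(N2 in F3), and the absorber passes all N2, so N2 in F14 = N2 in F3 = 425.07 kg/h.
O2 in F14: m_A = 1230×0.906 + (1−0.272)·(1−0.430)·m_A, so m_A = 1114.4/0.5850 = 1904.8 kg/h.
F14 = 1904.8 + 425.07 = 2329.9 kg/h.
N2 fraction in F14 = 425.07/2329.9 = 0.182.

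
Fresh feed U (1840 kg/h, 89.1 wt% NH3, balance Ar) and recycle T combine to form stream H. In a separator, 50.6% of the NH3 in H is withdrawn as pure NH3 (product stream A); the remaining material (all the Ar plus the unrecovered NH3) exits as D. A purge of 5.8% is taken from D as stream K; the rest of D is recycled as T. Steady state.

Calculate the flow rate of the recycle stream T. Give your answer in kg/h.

4684 kg/h

Ar enters only via U and leaves only via the purge: 1840×0.109 = 0.058×(Ar in D), and the separator passes all Ar, so Ar in H = Ar in D = 3457.9 kg/h.
NH3 in H: m_A = 1840×0.891 + (1−0.058)·(1−0.506)·m_A, so m_A = 1639.4/0.5347 = 3066.4 kg/h.
D = (1−0.506)×3066.4 + 3457.9 = 4972.7 kg/h.
Recycle T = (1−0.058)×4972.7 = 4684.3 kg/h.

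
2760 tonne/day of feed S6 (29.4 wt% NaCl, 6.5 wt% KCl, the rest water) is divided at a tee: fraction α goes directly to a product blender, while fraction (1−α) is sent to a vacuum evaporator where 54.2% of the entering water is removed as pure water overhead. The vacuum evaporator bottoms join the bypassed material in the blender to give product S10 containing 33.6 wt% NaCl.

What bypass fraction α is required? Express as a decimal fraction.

0.640

All 2760×0.294 = 811.44 tonne/day of NaCl reaches S10, so S10 = 811.44/0.336 = 2415 tonne/day and vapour = 345 tonne/day.
The evaporator receives (1−α)·2760 of feed at 0.641 water and removes 0.542 of that water:
0.542×0.641×(1−α)×2760 = 345
(1−α) = 345/958.88 = 0.3598;  α = 0.6402.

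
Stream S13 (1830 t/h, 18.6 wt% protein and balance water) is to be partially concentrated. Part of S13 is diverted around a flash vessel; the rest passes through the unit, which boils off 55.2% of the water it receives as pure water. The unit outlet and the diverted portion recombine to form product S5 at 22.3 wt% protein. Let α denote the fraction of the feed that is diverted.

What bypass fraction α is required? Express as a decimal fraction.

0.631

All 1830×0.186 = 340.38 t/h of protein reaches S5, so S5 = 340.38/0.223 = 1526.4 t/h and vapour = 303.63 t/h.
The evaporator receives (1−α)·1830 of feed at 0.814 water and removes 0.552 of that water:
0.552×0.814×(1−α)×1830 = 303.63
(1−α) = 303.63/822.27 = 0.3693;  α = 0.6307.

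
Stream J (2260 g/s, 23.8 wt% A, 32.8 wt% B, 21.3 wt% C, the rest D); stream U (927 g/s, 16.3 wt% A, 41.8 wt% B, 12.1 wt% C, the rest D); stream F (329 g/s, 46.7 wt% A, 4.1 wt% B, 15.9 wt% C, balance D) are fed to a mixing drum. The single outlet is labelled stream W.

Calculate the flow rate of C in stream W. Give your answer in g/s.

645.9 g/s

C out = C in = 2260×0.213 + 927×0.121 + 329×0.159 = 645.86 g/s.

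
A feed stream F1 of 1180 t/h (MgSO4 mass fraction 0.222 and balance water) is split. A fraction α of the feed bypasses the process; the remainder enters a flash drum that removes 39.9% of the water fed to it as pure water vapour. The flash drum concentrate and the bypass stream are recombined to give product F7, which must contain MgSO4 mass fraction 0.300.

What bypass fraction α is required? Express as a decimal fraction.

All 1180×0.222 = 261.96 t/h of MgSO4 reaches F7, so F7 = 261.96/0.300 = 873.2 t/h and vapour = 306.8 t/h.
The evaporator receives (1−α)·1180 of feed at 0.778 water and removes 0.399 of that water:
0.399×0.778×(1−α)×1180 = 306.8
(1−α) = 306.8/366.3 = 0.8376;  α = 0.1624.

0.162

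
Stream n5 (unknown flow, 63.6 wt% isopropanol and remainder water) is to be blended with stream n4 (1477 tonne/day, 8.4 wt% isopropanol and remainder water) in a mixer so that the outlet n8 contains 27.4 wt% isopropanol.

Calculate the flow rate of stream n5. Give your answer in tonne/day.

775.2 tonne/day

Let n5 be the unknown flow. Total out = 1477 + n5.
isopropanol balance: 124.07 + 0.636·n5 = 0.274·(1477 + n5)
(0.636 − 0.274)·n5 = 0.274×1477 − 124.07 = 280.63
n5 = 280.63 / 0.362 = 775.22 tonne/day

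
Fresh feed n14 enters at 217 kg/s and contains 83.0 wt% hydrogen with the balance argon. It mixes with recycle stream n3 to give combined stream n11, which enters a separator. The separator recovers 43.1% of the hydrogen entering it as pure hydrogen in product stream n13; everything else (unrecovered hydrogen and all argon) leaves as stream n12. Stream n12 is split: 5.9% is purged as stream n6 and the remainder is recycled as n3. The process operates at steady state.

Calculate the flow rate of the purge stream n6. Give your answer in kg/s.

49.91 kg/s

argon enters only via n14 and leaves only via the purge: 217×0.170 = 0.059×(argon in n12), and the separator passes all argon, so argon in n11 = argon in n12 = 625.25 kg/s.
hydrogen in n11: m_A = 217×0.830 + (1−0.059)·(1−0.431)·m_A, so m_A = 180.11/0.4646 = 387.69 kg/s.
n12 = (1−0.431)×387.69 + 625.25 = 845.85 kg/s.
Purge n6 = 0.059×845.85 = 49.905 kg/s.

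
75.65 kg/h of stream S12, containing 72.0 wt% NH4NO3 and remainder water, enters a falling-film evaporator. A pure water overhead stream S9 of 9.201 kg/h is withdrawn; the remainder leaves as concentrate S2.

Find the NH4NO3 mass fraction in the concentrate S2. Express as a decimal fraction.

NH4NO3 is not removed: 75.65×0.720 = 54.468 kg/h of NH4NO3 enters S2.
Concentrate = 75.65 − 9.201 = 66.449 kg/h.
Mass fraction = 54.468/66.449 = 0.820.

0.820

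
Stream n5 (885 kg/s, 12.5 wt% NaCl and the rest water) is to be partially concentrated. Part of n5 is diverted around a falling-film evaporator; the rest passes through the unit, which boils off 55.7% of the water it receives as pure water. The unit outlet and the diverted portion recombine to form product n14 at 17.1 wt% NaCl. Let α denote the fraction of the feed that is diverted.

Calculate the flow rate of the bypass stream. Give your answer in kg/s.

396.5 kg/s

All 885×0.125 = 110.62 kg/s of NaCl reaches n14, so n14 = 110.62/0.171 = 646.93 kg/s and vapour = 238.07 kg/s.
The evaporator receives (1−α)·885 of feed at 0.875 water and removes 0.557 of that water:
0.557×0.875×(1−α)×885 = 238.07
(1−α) = 238.07/431.33 = 0.5519;  α = 0.4481.
Bypass flow = 0.4481×885 = 396.53 kg/s.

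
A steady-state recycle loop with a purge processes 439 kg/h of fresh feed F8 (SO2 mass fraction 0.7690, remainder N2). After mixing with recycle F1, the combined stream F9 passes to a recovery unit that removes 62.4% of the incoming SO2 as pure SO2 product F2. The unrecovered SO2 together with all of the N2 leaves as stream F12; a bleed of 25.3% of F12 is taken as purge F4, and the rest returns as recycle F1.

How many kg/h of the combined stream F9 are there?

N2 enters only via F8 and leaves only via the purge: 439×0.231 = 0.253×(N2 in F12), and the recovery unit passes all N2, so N2 in F9 = N2 in F12 = 400.83 kg/h.
SO2 in F9: m_A = 439×0.769 + (1−0.253)·(1−0.624)·m_A, so m_A = 337.59/0.7191 = 469.44 kg/h.
F9 = 469.44 + 400.83 = 870.27 kg/h.

870.3 kg/h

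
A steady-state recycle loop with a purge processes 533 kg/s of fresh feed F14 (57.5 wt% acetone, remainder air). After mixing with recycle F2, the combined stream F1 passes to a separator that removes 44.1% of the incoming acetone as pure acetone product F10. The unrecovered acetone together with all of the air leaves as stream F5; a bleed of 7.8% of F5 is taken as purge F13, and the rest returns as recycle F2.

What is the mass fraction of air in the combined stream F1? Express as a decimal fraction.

air enters only via F14 and leaves only via the purge: 533×0.425 = 0.078×(air in F5), and the separator passes all air, so air in F1 = air in F5 = 2904.2 kg/s.
acetone in F1: m_A = 533×0.575 + (1−0.078)·(1−0.441)·m_A, so m_A = 306.47/0.4846 = 632.43 kg/s.
F1 = 632.43 + 2904.2 = 3536.6 kg/s.
air fraction in F1 = 2904.2/3536.6 = 0.8212.

0.8212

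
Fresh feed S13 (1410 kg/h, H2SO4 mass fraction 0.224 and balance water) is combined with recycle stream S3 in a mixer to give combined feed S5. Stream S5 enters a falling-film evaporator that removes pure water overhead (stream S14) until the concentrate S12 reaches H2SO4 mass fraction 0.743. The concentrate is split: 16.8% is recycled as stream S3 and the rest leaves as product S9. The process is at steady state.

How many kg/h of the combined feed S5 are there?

1496 kg/h

Overall H2SO4 balance (none leaves overhead): H2SO4 in fresh feed = H2SO4 in product, i.e. 1410×0.224 = (1−0.168)·S12·0.743.
S12 = 315.84/(0.743×0.832) = 510.92 kg/h.
Recycle S3 = 0.168×510.92 = 85.835 kg/h.
Combined feed S5 = 1410 + 85.835 = 1495.8 kg/h.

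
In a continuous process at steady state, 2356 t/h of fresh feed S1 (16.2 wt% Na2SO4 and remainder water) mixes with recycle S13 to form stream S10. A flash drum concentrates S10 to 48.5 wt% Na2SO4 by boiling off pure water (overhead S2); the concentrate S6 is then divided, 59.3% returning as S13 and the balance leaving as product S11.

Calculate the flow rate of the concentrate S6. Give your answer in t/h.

1934 t/h

Overall Na2SO4 balance (none leaves overhead): Na2SO4 in fresh feed = Na2SO4 in product, i.e. 2356×0.162 = (1−0.593)·S6·0.485.
S6 = 381.67/(0.485×0.407) = 1933.5 t/h.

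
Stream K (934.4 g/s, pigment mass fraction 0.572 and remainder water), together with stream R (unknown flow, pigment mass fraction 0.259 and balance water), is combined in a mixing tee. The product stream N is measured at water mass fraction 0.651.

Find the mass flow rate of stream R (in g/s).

2315 g/s

Let R be the unknown flow. Total out = 934.4 + R.
water balance: 399.92 + 0.741·R = 0.651·(934.4 + R)
(0.741 − 0.651)·R = 0.651×934.4 − 399.92 = 208.37
R = 208.37 / 0.090 = 2315.2 g/s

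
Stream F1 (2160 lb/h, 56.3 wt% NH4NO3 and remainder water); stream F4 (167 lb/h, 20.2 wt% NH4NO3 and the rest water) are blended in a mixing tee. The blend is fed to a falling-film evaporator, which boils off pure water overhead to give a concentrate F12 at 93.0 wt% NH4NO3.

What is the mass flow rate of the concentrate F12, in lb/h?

NH4NO3 entering = 2160×0.563 + 167×0.202 = 1249.8 lb/h.
All NH4NO3 reports to F12, so F12 = 1249.8/0.930 = 1343.9 lb/h.

1344 lb/h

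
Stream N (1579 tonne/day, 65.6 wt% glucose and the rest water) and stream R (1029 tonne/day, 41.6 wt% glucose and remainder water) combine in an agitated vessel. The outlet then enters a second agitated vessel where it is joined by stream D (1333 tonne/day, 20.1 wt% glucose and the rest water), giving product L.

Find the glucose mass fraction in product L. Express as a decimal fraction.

Overall, product flow = 3941 tonne/day.
glucose in = 1579×0.656 + 1029×0.416 + 1333×0.201 = 1731.8 tonne/day.
glucose fraction in L = 0.439.

0.439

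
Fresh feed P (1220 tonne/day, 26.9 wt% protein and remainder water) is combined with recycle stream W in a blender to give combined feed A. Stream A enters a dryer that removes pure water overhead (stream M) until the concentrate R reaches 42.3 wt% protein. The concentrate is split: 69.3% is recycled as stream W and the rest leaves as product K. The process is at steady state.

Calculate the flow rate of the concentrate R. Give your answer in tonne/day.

Overall protein balance (none leaves overhead): protein in fresh feed = protein in product, i.e. 1220×0.269 = (1−0.693)·R·0.423.
R = 328.18/(0.423×0.307) = 2527.2 tonne/day.

2527 tonne/day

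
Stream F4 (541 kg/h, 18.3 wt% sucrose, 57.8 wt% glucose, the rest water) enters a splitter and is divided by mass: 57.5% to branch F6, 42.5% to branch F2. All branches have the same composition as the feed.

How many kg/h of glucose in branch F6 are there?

179.8 kg/h

Branch F6 total = 0.575×541 = 311.07 kg/h.
glucose in F6 = 0.578×311.07 = 179.8 kg/h.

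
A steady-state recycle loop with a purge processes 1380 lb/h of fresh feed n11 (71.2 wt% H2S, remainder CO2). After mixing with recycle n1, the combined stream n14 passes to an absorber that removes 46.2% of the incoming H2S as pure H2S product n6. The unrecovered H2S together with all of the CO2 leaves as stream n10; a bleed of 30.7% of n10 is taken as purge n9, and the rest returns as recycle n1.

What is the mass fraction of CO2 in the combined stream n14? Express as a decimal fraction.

CO2 enters only via n11 and leaves only via the purge: 1380×0.288 = 0.307×(CO2 in n10), and the absorber passes all CO2, so CO2 in n14 = CO2 in n10 = 1294.6 lb/h.
H2S in n14: m_A = 1380×0.712 + (1−0.307)·(1−0.462)·m_A, so m_A = 982.56/0.6272 = 1566.7 lb/h.
n14 = 1566.7 + 1294.6 = 2861.3 lb/h.
CO2 fraction in n14 = 1294.6/2861.3 = 0.452.

0.452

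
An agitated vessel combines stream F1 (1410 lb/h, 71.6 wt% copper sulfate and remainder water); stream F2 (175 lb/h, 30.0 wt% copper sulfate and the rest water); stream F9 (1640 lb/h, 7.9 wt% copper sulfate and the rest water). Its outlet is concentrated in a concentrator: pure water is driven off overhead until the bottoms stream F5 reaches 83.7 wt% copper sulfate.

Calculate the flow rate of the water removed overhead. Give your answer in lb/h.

copper sulfate entering = 1410×0.716 + 175×0.300 + 1640×0.079 = 1191.6 lb/h.
All copper sulfate reports to F5, so F5 = 1191.6/0.837 = 1423.7 lb/h.
Total feed = 3225 lb/h; overhead = 3225 − 1423.7 = 1801.3 lb/h.

1801 lb/h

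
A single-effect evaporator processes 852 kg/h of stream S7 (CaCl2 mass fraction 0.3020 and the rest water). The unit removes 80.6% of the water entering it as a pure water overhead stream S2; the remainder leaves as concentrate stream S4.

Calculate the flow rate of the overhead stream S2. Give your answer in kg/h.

479.3 kg/h

water entering = 852×0.698 = 594.7 kg/h; overhead removed = 0.806×594.7 = 479.32 kg/h.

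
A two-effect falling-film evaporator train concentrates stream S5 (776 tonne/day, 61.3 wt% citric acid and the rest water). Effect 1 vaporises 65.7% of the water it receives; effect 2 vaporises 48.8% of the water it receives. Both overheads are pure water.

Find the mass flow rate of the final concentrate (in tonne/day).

water in feed = 776×0.387 = 300.31 tonne/day.
After stage 1: water left = (1−0.657)×300.31 = 103.01; stream total = 578.7 tonne/day.
After stage 2: water left = (1−0.488)×103.01 = 52.74; final concentrate = 528.43 tonne/day.

528.4 tonne/day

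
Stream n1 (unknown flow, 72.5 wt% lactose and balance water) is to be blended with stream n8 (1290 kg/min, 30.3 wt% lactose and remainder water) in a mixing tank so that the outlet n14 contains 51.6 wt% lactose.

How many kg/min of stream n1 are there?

1315 kg/min

Let n1 be the unknown flow. Total out = 1290 + n1.
lactose balance: 390.87 + 0.725·n1 = 0.516·(1290 + n1)
(0.725 − 0.516)·n1 = 0.516×1290 − 390.87 = 274.77
n1 = 274.77 / 0.209 = 1314.7 kg/min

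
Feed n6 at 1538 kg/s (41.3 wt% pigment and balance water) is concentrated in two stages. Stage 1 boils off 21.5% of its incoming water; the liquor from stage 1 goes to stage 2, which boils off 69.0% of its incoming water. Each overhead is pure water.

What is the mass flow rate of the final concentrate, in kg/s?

854.9 kg/s

water in feed = 1538×0.587 = 902.81 kg/s.
After stage 1: water left = (1−0.215)×902.81 = 708.7; stream total = 1343.9 kg/s.
After stage 2: water left = (1−0.690)×708.7 = 219.7; final concentrate = 854.89 kg/s.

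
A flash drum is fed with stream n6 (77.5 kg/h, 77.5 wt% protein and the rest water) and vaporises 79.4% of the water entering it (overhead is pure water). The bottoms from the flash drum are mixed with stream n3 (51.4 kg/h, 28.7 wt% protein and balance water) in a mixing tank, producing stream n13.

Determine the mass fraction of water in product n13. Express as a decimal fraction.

Vapour removed = 0.794×0.225×77.5 = 13.845 kg/h; concentrate = 63.655 kg/h.
water reaching the mixer = 3.5921 (from concentrate) + 51.4×0.713 = 40.24 kg/h.
Product flow = 63.655 + 51.4 = 115.05 kg/h; water fraction = 0.3497.

0.3497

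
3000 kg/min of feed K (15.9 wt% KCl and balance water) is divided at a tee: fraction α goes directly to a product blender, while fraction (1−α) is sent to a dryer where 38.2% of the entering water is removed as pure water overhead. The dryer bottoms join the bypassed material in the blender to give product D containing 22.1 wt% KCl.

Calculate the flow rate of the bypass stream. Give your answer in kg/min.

380.2 kg/min

All 3000×0.159 = 477 kg/min of KCl reaches D, so D = 477/0.221 = 2158.4 kg/min and vapour = 841.63 kg/min.
The evaporator receives (1−α)·3000 of feed at 0.841 water and removes 0.382 of that water:
0.382×0.841×(1−α)×3000 = 841.63
(1−α) = 841.63/963.79 = 0.8733;  α = 0.1267.
Bypass flow = 0.1267×3000 = 380.24 kg/min.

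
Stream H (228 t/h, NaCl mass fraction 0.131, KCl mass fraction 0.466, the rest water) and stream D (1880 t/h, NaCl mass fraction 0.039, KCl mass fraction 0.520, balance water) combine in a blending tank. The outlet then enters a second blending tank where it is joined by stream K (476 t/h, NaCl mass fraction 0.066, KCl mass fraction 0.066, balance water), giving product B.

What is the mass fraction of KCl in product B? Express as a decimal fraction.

0.432

Overall, product flow = 2584 t/h.
KCl in = 228×0.466 + 1880×0.520 + 476×0.066 = 1115.3 t/h.
KCl fraction in B = 0.432.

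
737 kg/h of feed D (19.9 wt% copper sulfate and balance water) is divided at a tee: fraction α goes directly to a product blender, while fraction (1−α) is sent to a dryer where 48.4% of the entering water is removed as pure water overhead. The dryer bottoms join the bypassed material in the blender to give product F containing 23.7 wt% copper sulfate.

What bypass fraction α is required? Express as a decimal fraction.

0.586

All 737×0.199 = 146.66 kg/h of copper sulfate reaches F, so F = 146.66/0.237 = 618.83 kg/h and vapour = 118.17 kg/h.
The evaporator receives (1−α)·737 of feed at 0.801 water and removes 0.484 of that water:
0.484×0.801×(1−α)×737 = 118.17
(1−α) = 118.17/285.72 = 0.4136;  α = 0.5864.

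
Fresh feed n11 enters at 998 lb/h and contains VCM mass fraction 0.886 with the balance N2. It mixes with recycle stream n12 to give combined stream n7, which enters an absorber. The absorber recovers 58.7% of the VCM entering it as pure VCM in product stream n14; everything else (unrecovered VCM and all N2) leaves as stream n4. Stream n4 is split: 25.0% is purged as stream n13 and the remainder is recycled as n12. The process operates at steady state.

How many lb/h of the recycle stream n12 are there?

N2 enters only via n11 and leaves only via the purge: 998×0.114 = 0.250×(N2 in n4), and the absorber passes all N2, so N2 in n7 = N2 in n4 = 455.09 lb/h.
VCM in n7: m_A = 998×0.886 + (1−0.250)·(1−0.587)·m_A, so m_A = 884.23/0.6903 = 1281 lb/h.
n4 = (1−0.587)×1281 + 455.09 = 984.15 lb/h.
Recycle n12 = (1−0.250)×984.15 = 738.11 lb/h.

738.1 lb/h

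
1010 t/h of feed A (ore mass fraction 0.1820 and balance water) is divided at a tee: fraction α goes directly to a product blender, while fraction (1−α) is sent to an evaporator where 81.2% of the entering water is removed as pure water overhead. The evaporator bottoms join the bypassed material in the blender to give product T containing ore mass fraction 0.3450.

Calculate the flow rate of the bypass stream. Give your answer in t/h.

All 1010×0.182 = 183.82 t/h of ore reaches T, so T = 183.82/0.345 = 532.81 t/h and vapour = 477.19 t/h.
The evaporator receives (1−α)·1010 of feed at 0.818 water and removes 0.812 of that water:
0.812×0.818×(1−α)×1010 = 477.19
(1−α) = 477.19/670.86 = 0.7113;  α = 0.2887.
Bypass flow = 0.2887×1010 = 291.58 t/h.

291.6 t/h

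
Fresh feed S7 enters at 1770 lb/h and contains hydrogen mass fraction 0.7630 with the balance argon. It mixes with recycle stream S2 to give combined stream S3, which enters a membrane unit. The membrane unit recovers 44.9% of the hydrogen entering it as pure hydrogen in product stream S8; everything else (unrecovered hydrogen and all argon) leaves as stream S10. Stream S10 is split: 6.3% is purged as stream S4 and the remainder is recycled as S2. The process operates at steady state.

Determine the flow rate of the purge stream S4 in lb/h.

argon enters only via S7 and leaves only via the purge: 1770×0.237 = 0.063×(argon in S10), and the membrane unit passes all argon, so argon in S3 = argon in S10 = 6658.6 lb/h.
hydrogen in S3: m_A = 1770×0.763 + (1−0.063)·(1−0.449)·m_A, so m_A = 1350.5/0.4837 = 2792 lb/h.
S10 = (1−0.449)×2792 + 6658.6 = 8196.9 lb/h.
Purge S4 = 0.063×8196.9 = 516.41 lb/h.

516.4 lb/h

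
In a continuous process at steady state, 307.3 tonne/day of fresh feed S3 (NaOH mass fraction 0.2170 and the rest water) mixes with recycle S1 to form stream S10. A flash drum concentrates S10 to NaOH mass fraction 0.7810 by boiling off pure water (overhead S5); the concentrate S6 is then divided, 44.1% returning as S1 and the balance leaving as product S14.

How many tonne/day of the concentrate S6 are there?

Overall NaOH balance (none leaves overhead): NaOH in fresh feed = NaOH in product, i.e. 307.3×0.217 = (1−0.441)·S6·0.781.
S6 = 66.684/(0.781×0.559) = 152.74 tonne/day.

152.7 tonne/day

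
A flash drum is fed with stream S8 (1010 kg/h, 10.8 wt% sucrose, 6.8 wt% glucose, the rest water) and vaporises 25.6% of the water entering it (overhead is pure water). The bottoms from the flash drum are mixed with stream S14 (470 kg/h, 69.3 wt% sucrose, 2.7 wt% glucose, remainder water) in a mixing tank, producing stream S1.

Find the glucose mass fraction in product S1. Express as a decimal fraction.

Vapour removed = 0.256×0.824×1010 = 213.05 kg/h; concentrate = 796.95 kg/h.
glucose reaching the mixer = 68.68 (from concentrate) + 470×0.027 = 81.37 kg/h.
Product flow = 796.95 + 470 = 1266.9 kg/h; glucose fraction = 0.064.

0.064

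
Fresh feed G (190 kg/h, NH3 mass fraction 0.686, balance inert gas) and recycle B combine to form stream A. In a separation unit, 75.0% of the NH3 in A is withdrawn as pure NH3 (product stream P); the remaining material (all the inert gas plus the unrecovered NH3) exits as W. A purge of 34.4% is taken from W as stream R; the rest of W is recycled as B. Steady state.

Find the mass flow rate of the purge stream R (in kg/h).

inert gas enters only via G and leaves only via the purge: 190×0.314 = 0.344×(inert gas in W), and the separation unit passes all inert gas, so inert gas in A = inert gas in W = 173.43 kg/h.
NH3 in A: m_A = 190×0.686 + (1−0.344)·(1−0.750)·m_A, so m_A = 130.34/0.8360 = 155.91 kg/h.
W = (1−0.750)×155.91 + 173.43 = 212.41 kg/h.
Purge R = 0.344×212.41 = 73.068 kg/h.

73.07 kg/h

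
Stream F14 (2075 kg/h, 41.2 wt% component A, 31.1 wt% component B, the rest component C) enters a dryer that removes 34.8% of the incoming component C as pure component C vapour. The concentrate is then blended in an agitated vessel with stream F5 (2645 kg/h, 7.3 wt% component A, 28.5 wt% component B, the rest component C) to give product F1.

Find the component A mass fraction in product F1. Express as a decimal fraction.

Vapour removed = 0.348×0.277×2075 = 200.02 kg/h; concentrate = 1875 kg/h.
component A reaching the mixer = 854.9 (from concentrate) + 2645×0.073 = 1048 kg/h.
Product flow = 1875 + 2645 = 4520 kg/h; component A fraction = 0.232.

0.232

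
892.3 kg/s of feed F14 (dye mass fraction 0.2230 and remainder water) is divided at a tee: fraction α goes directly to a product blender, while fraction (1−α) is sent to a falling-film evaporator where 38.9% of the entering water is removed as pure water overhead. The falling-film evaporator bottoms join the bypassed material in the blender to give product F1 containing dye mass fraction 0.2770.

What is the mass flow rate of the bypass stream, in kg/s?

316.8 kg/s

All 892.3×0.223 = 198.98 kg/s of dye reaches F1, so F1 = 198.98/0.277 = 718.35 kg/s and vapour = 173.95 kg/s.
The evaporator receives (1−α)·892.3 of feed at 0.777 water and removes 0.389 of that water:
0.389×0.777×(1−α)×892.3 = 173.95
(1−α) = 173.95/269.7 = 0.6450;  α = 0.3550.
Bypass flow = 0.3550×892.3 = 316.79 kg/s.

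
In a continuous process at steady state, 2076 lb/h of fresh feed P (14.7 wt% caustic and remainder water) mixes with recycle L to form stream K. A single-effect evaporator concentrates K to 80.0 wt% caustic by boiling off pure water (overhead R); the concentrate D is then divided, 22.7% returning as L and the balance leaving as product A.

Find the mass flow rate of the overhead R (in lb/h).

Overall caustic balance (none leaves overhead): caustic in fresh feed = caustic in product, i.e. 2076×0.147 = (1−0.227)·D·0.800.
D = 305.17/(0.800×0.773) = 493.49 lb/h.
Recycle L = 0.227×493.49 = 112.02 lb/h.
Combined feed K = 2076 + 112.02 = 2188 lb/h.
Overhead R = K − D = 2188 − 493.49 = 1694.5 lb/h.

1695 lb/h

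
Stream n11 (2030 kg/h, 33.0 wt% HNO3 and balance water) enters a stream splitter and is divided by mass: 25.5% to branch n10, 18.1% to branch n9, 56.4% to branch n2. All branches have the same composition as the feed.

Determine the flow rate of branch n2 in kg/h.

Branch n2 flow = 0.564×2030 = 1144.9 kg/h.

1145 kg/h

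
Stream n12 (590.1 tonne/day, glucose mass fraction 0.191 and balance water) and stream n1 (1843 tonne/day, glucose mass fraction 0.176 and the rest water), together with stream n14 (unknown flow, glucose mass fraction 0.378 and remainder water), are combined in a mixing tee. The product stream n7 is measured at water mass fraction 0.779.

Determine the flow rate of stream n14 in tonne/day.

Let n14 be the unknown flow. Total out = 2433.1 + n14.
water balance: 1996 + 0.622·n14 = 0.779·(2433.1 + n14)
(0.622 − 0.779)·n14 = 0.779×2433.1 − 1996 = -100.64
n14 = -100.64 / -0.157 = 641.01 tonne/day

641 tonne/day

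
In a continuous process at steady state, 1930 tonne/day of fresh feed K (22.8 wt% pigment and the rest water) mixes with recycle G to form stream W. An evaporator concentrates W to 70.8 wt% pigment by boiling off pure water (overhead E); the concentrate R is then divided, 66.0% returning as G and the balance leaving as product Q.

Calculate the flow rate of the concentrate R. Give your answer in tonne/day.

1828 tonne/day

Overall pigment balance (none leaves overhead): pigment in fresh feed = pigment in product, i.e. 1930×0.228 = (1−0.660)·R·0.708.
R = 440.04/(0.708×0.340) = 1828 tonne/day.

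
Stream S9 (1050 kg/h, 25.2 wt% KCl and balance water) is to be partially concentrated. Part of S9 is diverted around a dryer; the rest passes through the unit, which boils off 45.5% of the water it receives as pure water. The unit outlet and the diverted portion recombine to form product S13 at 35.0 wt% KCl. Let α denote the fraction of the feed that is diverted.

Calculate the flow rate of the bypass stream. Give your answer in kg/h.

186.2 kg/h

All 1050×0.252 = 264.6 kg/h of KCl reaches S13, so S13 = 264.6/0.350 = 756 kg/h and vapour = 294 kg/h.
The evaporator receives (1−α)·1050 of feed at 0.748 water and removes 0.455 of that water:
0.455×0.748×(1−α)×1050 = 294
(1−α) = 294/357.36 = 0.8227;  α = 0.1773.
Bypass flow = 0.1773×1050 = 186.16 kg/h.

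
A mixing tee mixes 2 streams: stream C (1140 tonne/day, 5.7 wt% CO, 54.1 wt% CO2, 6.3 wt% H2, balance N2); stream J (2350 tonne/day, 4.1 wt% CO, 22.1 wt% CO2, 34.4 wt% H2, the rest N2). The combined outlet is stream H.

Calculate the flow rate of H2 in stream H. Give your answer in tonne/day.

880.2 tonne/day

H2 out = H2 in = 1140×0.063 + 2350×0.344 = 880.22 tonne/day.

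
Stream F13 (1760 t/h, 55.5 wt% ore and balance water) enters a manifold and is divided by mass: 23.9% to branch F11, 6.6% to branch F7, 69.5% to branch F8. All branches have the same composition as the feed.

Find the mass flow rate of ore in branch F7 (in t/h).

64.47 t/h

Branch F7 total = 0.066×1760 = 116.16 t/h.
ore in F7 = 0.555×116.16 = 64.469 t/h.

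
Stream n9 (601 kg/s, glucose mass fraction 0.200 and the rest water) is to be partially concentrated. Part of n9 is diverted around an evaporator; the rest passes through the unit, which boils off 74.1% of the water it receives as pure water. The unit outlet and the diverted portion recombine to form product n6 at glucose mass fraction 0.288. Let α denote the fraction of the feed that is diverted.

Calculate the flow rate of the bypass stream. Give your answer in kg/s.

291.2 kg/s

All 601×0.200 = 120.2 kg/s of glucose reaches n6, so n6 = 120.2/0.288 = 417.36 kg/s and vapour = 183.64 kg/s.
The evaporator receives (1−α)·601 of feed at 0.800 water and removes 0.741 of that water:
0.741×0.800×(1−α)×601 = 183.64
(1−α) = 183.64/356.27 = 0.5154;  α = 0.4846.
Bypass flow = 0.4846×601 = 291.22 kg/s.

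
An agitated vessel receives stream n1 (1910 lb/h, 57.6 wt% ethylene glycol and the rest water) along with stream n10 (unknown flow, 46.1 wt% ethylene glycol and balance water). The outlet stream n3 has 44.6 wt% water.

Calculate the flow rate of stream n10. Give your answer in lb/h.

451.8 lb/h

Let n10 be the unknown flow. Total out = 1910 + n10.
water balance: 809.84 + 0.539·n10 = 0.446·(1910 + n10)
(0.539 − 0.446)·n10 = 0.446×1910 − 809.84 = 42.02
n10 = 42.02 / 0.093 = 451.83 lb/h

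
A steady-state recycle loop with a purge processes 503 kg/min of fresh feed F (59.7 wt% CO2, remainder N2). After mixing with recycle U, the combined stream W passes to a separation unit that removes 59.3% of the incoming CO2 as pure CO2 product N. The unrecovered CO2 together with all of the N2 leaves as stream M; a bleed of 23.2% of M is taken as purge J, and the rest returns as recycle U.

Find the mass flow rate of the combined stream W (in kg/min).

N2 enters only via F and leaves only via the purge: 503×0.403 = 0.232×(N2 in M), and the separation unit passes all N2, so N2 in W = N2 in M = 873.75 kg/min.
CO2 in W: m_A = 503×0.597 + (1−0.232)·(1−0.593)·m_A, so m_A = 300.29/0.6874 = 436.84 kg/min.
W = 436.84 + 873.75 = 1310.6 kg/min.

1311 kg/min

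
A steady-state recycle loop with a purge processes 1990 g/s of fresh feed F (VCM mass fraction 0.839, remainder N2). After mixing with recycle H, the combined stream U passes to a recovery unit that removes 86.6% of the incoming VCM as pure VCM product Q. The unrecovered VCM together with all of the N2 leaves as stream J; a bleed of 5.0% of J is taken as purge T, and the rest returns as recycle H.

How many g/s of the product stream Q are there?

1657 g/s

VCM in U: m_A = 1990×0.839 + (1−0.050)·(1−0.866)·m_A, so m_A = 1669.6/0.8727 = 1913.2 g/s.
Product Q = 0.866×1913.2 = 1656.8 g/s.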